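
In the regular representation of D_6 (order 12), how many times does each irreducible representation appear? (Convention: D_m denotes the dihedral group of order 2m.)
Each irreducible V_i of dimension d_i appears with multiplicity d_i, i.e. rho_reg = (direct sum over all irreducibles V_i) d_i V_i. The irreducible dimensions for D_6 are 1, 1, 1, 1, 2, 2: 4 irreducibles of dimension 1, each with multiplicity 1; 2 irreducibles of dimension 2, each with multiplicity 2. Total dimension 4*1*1 + 2*2*2 = 12 = |G|.

Proof sketch: General theorem: in the regular representation of a finite group G, each irreducible appears with multiplicity equal to its dimension. Check: dim(rho_reg) = sum d_i^2 = 1 + 1 + 1 + 1 + 4 + 4 = 12 = |G|.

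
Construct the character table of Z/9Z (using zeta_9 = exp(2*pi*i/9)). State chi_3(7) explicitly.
Character table of Z/9Z (irreps indexed chi_0,...,chi_8 with chi_k(m) = zeta_9^(k*m), zeta_9 = exp(2*pi*i/9)):
  irrep \ class  {0} (size 1)  {1} (size 1)    {2} (size 1)    {3} (size 1)    {4} (size 1)    {5} (size 1)    {6} (size 1)    {7} (size 1)    {8} (size 1)  
  chi_0          1             1               1               1               1               1               1               1               1             
  chi_1          1             exp(2*I*pi/9)   exp(4*I*pi/9)   exp(2*I*pi/3)   exp(8*I*pi/9)   exp(-8*I*pi/9)  exp(-2*I*pi/3)  exp(-4*I*pi/9)  exp(-2*I*pi/9)
  chi_2          1             exp(4*I*pi/9)   exp(8*I*pi/9)   exp(-2*I*pi/3)  exp(-2*I*pi/9)  exp(2*I*pi/9)   exp(2*I*pi/3)   exp(-8*I*pi/9)  exp(-4*I*pi/9)
  chi_3          1             exp(2*I*pi/3)   exp(-2*I*pi/3)  1               exp(2*I*pi/3)   exp(-2*I*pi/3)  1               exp(2*I*pi/3)   exp(-2*I*pi/3)
  chi_4          1             exp(8*I*pi/9)   exp(-2*I*pi/9)  exp(2*I*pi/3)   exp(-4*I*pi/9)  exp(4*I*pi/9)   exp(-2*I*pi/3)  exp(2*I*pi/9)   exp(-8*I*pi/9)
  chi_5          1             exp(-8*I*pi/9)  exp(2*I*pi/9)   exp(-2*I*pi/3)  exp(4*I*pi/9)   exp(-4*I*pi/9)  exp(2*I*pi/3)   exp(-2*I*pi/9)  exp(8*I*pi/9) 
  chi_6          1             exp(-2*I*pi/3)  exp(2*I*pi/3)   1               exp(-2*I*pi/3)  exp(2*I*pi/3)   1               exp(-2*I*pi/3)  exp(2*I*pi/3) 
  chi_7          1             exp(-4*I*pi/9)  exp(-8*I*pi/9)  exp(2*I*pi/3)   exp(2*I*pi/9)   exp(-2*I*pi/9)  exp(-2*I*pi/3)  exp(8*I*pi/9)   exp(4*I*pi/9) 
  chi_8          1             exp(-2*I*pi/9)  exp(-4*I*pi/9)  exp(-2*I*pi/3)  exp(-8*I*pi/9)  exp(8*I*pi/9)   exp(2*I*pi/3)   exp(4*I*pi/9)   exp(2*I*pi/9) 

Spot check: chi_3(7) = zeta_9^(3*7) = zeta_9^21 = exp(2*I*pi/3).

Z/9Z is abelian, so all 9 irreducible complex representations are 1-dimensional. They are given by chi_k(m) = zeta_9^(k*m) for k = 0,...,8. Row orthogonality: sum_m chi_k(m) conj(chi_l(m)) = 9 * [k = l].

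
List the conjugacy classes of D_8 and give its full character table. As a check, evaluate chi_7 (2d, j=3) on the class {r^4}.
Conjugacy classes: {e} of size 1, {r^4} of size 1, {r^1, r^7} of size 2, {r^2, r^6} of size 2, {r^3, r^5} of size 2, {s, sr^2, ...} of size 4, {sr, sr^3, ...} of size 4.
Character table:
  irrep \ class              {e} (size 1)  {r^4} (size 1)  {r^1, r^7} (size 2)  {r^2, r^6} (size 2)  {r^3, r^5} (size 2)  {s, sr^2, ...} (size 4)  {sr, sr^3, ...} (size 4)
  chi_1 (triv)               1             1               1                    1                    1                    1                        1                       
  chi_2 (sign: r->1, s->-1)  1             1               1                    1                    1                    -1                       -1                      
  chi_3 (r->-1, s->1)        1             1               -1                   1                    -1                   1                        -1                      
  chi_4 (r->-1, s->-1)       1             1               -1                   1                    -1                   -1                       1                       
  chi_5 (2d, j=1)            2             -2              sqrt(2)              0                    -sqrt(2)             0                        0                       
  chi_6 (2d, j=2)            2             2               0                    -2                   0                    0                        0                       
  chi_7 (2d, j=3)            2             -2              -sqrt(2)             0                    sqrt(2)              0                        0                       

Spot check: chi_7 (2d, j=3) on {r^4} = -2.

Justification: D_8 has order 2*8 = 16 with 7 conjugacy classes, hence 7 irreducibles. Sum of squared dims 1 + 1 + 1 + 1 + 4 + 4 + 4 = 16 = |G|. Linear characters come from the abelianisation; the 2-dimensional irreps have character r^k -> 2*cos(2*pi*j*k/8), reflections -> 0.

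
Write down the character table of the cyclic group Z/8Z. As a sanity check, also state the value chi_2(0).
Character table of Z/8Z (irreps indexed chi_0,...,chi_7 with chi_k(m) = zeta_8^(k*m), zeta_8 = exp(2*pi*i/8)):
  irrep \ class  {0} (size 1)  {1} (size 1)    {2} (size 1)  {3} (size 1)    {4} (size 1)  {5} (size 1)    {6} (size 1)  {7} (size 1)  
  chi_0          1             1               1             1               1             1               1             1             
  chi_1          1             exp(I*pi/4)     I             exp(3*I*pi/4)   -1            exp(-3*I*pi/4)  -I            exp(-I*pi/4)  
  chi_2          1             I               -1            -I              1             I               -1            -I            
  chi_3          1             exp(3*I*pi/4)   -I            exp(I*pi/4)     -1            exp(-I*pi/4)    I             exp(-3*I*pi/4)
  chi_4          1             -1              1             -1              1             -1              1             -1            
  chi_5          1             exp(-3*I*pi/4)  I             exp(-I*pi/4)    -1            exp(I*pi/4)     -I            exp(3*I*pi/4) 
  chi_6          1             -I              -1            I               1             -I              -1            I             
  chi_7          1             exp(-I*pi/4)    -I            exp(-3*I*pi/4)  -1            exp(3*I*pi/4)   I             exp(I*pi/4)   

Spot check: chi_2(0) = zeta_8^(2*0) = zeta_8^0 = 1.

Explanation: Z/8Z is abelian, so all 8 irreducible complex representations are 1-dimensional. They are given by chi_k(m) = zeta_8^(k*m) for k = 0,...,7. Row orthogonality: sum_m chi_k(m) conj(chi_l(m)) = 8 * [k = l].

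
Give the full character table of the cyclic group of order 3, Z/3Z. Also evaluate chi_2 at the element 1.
Character table of Z/3Z (irreps indexed chi_0,...,chi_2 with chi_k(m) = zeta_3^(k*m), zeta_3 = exp(2*pi*i/3)):
  irrep \ class  {0} (size 1)  {1} (size 1)    {2} (size 1)  
  chi_0          1             1               1             
  chi_1          1             exp(2*I*pi/3)   exp(-2*I*pi/3)
  chi_2          1             exp(-2*I*pi/3)  exp(2*I*pi/3) 

Spot check: chi_2(1) = zeta_3^(2*1) = zeta_3^2 = exp(-2*I*pi/3).

Details: Z/3Z is abelian, so all 3 irreducible complex representations are 1-dimensional. They are given by chi_k(m) = zeta_3^(k*m) for k = 0,...,2. Row orthogonality: sum_m chi_k(m) conj(chi_l(m)) = 3 * [k = l].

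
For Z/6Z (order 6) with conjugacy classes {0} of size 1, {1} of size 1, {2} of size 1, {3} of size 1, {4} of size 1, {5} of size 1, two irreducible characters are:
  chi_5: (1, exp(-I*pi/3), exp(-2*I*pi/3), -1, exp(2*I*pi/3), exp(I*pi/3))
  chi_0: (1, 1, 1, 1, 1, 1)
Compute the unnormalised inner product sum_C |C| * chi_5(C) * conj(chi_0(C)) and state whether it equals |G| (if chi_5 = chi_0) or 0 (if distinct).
Sum = 0; so <chi_5, chi_0> = 0 (distinct irreducibles are orthogonal).

Justification: Compute term by term over conjugacy classes (|C| * chi_5(C) * conj(chi_0(C))):
  1*(1)*conj(1) + 1*(exp(-I*pi/3))*conj(1) + 1*(exp(-2*I*pi/3))*conj(1) + 1*(-1)*conj(1) + 1*(exp(2*I*pi/3))*conj(1) + 1*(exp(I*pi/3))*conj(1)
  = (1) + (exp(-I*pi/3)) + (exp(-2*I*pi/3)) + (-1) + (exp(2*I*pi/3)) + (exp(I*pi/3))
  = 0.
(Exp terms are combined using exp(i*s)*conj(exp(i*t)) = exp(i*(s-t)), and sums of them are collapsed using the identity that for every m > 1 the m distinct m-th roots of unity sum to 0, e.g. 1 + exp(2*I*pi/3) + exp(-2*I*pi/3) = 0.)
Dividing by |G| = 6 gives 0/6 = 0, matching the row-orthogonality relation <chi_5, chi_0> = [chi_5 = chi_0].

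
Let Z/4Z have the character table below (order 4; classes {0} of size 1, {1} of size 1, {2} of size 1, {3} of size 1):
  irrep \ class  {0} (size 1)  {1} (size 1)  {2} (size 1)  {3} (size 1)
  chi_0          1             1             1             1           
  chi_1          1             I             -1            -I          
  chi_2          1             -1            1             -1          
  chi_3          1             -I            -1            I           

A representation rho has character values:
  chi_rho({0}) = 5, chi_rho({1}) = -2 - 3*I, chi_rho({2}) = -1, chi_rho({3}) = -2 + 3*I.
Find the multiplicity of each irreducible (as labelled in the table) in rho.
Multiplicities: chi_0: 0, chi_1: 0, chi_2: 2, chi_3: 3.

Argument: Use <chi_rho, chi> = (1/|G|) sum_C |C| * chi_rho(C) * conj(chi(C)) with |G| = 4 for each irreducible chi in the table:
  <chi_rho, chi_0> = (1/4)[1*(5)*conj(1) + 1*(-2 - 3*I)*conj(1) + 1*(-1)*conj(1) + 1*(-2 + 3*I)*conj(1)]
      = (1/4)[(5) + (-2 - 3*I) + (-1) + (-2 + 3*I)] = 0/4 = 0
  <chi_rho, chi_1> = (1/4)[1*(5)*conj(1) + 1*(-2 - 3*I)*conj(I) + 1*(-1)*conj(-1) + 1*(-2 + 3*I)*conj(-I)]
      = (1/4)[(5) + (-3 + 2*I) + (1) + (-3 - 2*I)] = 0/4 = 0
  <chi_rho, chi_2> = (1/4)[1*(5)*conj(1) + 1*(-2 - 3*I)*conj(-1) + 1*(-1)*conj(1) + 1*(-2 + 3*I)*conj(-1)]
      = (1/4)[(5) + (2 + 3*I) + (-1) + (2 - 3*I)] = 8/4 = 2
  <chi_rho, chi_3> = (1/4)[1*(5)*conj(1) + 1*(-2 - 3*I)*conj(-I) + 1*(-1)*conj(-1) + 1*(-2 + 3*I)*conj(I)]
      = (1/4)[(5) + (3 - 2*I) + (1) + (3 + 2*I)] = 12/4 = 3
(Exp terms are combined using exp(i*s)*conj(exp(i*t)) = exp(i*(s-t)), and sums of them are collapsed using the identity that for every m > 1 the m distinct m-th roots of unity sum to 0, e.g. 1 + exp(2*I*pi/3) + exp(-2*I*pi/3) = 0.)
Dimension check: dim(rho) = sum (mult * dim) = 0*1 + 0*1 + 2*1 + 3*1 = 5 = chi_rho(e) = 5.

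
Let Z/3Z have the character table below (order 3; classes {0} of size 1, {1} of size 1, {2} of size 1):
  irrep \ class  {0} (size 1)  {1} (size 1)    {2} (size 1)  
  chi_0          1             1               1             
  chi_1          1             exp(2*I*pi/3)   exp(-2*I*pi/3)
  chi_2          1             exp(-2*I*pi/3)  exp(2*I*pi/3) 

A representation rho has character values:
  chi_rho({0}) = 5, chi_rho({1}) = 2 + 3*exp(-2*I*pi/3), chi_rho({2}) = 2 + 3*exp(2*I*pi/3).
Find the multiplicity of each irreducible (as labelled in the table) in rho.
Multiplicities: chi_0: 2, chi_1: 0, chi_2: 3.

Use <chi_rho, chi> = (1/|G|) sum_C |C| * chi_rho(C) * conj(chi(C)) with |G| = 3 for each irreducible chi in the table:
  <chi_rho, chi_0> = (1/3)[1*(5)*conj(1) + 1*(2 + 3*exp(-2*I*pi/3))*conj(1) + 1*(2 + 3*exp(2*I*pi/3))*conj(1)]
      = (1/3)[(5) + (2 + 3*exp(-2*I*pi/3)) + (2 + 3*exp(2*I*pi/3))] = 6/3 = 2
  <chi_rho, chi_1> = (1/3)[1*(5)*conj(1) + 1*(2 + 3*exp(-2*I*pi/3))*conj(exp(2*I*pi/3)) + 1*(2 + 3*exp(2*I*pi/3))*conj(exp(-2*I*pi/3))]
      = (1/3)[(5) + (2*exp(-2*I*pi/3) + 3*exp(2*I*pi/3)) + (3*exp(-2*I*pi/3) + 2*exp(2*I*pi/3))] = 0/3 = 0
  <chi_rho, chi_2> = (1/3)[1*(5)*conj(1) + 1*(2 + 3*exp(-2*I*pi/3))*conj(exp(-2*I*pi/3)) + 1*(2 + 3*exp(2*I*pi/3))*conj(exp(2*I*pi/3))]
      = (1/3)[(5) + (3 + 2*exp(2*I*pi/3)) + (3 + 2*exp(-2*I*pi/3))] = 9/3 = 3
(Exp terms are combined using exp(i*s)*conj(exp(i*t)) = exp(i*(s-t)), and sums of them are collapsed using the identity that for every m > 1 the m distinct m-th roots of unity sum to 0, e.g. 1 + exp(2*I*pi/3) + exp(-2*I*pi/3) = 0.)
Dimension check: dim(rho) = sum (mult * dim) = 2*1 + 0*1 + 3*1 = 5 = chi_rho(e) = 5.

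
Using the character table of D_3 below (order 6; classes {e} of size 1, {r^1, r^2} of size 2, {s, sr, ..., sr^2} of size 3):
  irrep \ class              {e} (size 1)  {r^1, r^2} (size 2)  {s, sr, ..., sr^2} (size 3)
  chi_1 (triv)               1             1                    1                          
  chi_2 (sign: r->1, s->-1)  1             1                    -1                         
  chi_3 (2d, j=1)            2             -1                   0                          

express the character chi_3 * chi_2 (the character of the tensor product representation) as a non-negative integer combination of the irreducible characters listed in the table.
chi_3 tensor chi_2 = chi_3 (all other irreducibles have multiplicity 0).

Details: The character of a tensor product is the pointwise product (chi_3 * chi_2)(C) = chi_3(C) * chi_2(C):
  {e}: (2)*(1), {r^1, r^2}: (-1)*(1), {s, sr, ..., sr^2}: (0)*(-1)
so (chi_3 * chi_2) takes values
  {e} -> 2, {r^1, r^2} -> -1, {s, sr, ..., sr^2} -> 0.
Now take the inner product of this character with each irreducible chi from the table, <chi_3*chi_2, chi> = (1/6) sum_C |C| (chi_3*chi_2)(C) conj(chi(C)):
  <chi_3*chi_2, chi_1> = (1/6)[1*(2)*conj(1) + 2*(-1)*conj(1) + 3*(0)*conj(1)]
      = (1/6)[(2) + (-2) + (0)] = 0/6 = 0
  <chi_3*chi_2, chi_2> = (1/6)[1*(2)*conj(1) + 2*(-1)*conj(1) + 3*(0)*conj(-1)]
      = (1/6)[(2) + (-2) + (0)] = 0/6 = 0
  <chi_3*chi_2, chi_3> = (1/6)[1*(2)*conj(2) + 2*(-1)*conj(-1) + 3*(0)*conj(0)]
      = (1/6)[(4) + (2) + (0)] = 6/6 = 1
Hence the multiplicities are chi_3: 1. Dimension check: dim(chi_3)*dim(chi_2) = 2*1 = 2 and sum (mult * dim) = 1*2 = 2.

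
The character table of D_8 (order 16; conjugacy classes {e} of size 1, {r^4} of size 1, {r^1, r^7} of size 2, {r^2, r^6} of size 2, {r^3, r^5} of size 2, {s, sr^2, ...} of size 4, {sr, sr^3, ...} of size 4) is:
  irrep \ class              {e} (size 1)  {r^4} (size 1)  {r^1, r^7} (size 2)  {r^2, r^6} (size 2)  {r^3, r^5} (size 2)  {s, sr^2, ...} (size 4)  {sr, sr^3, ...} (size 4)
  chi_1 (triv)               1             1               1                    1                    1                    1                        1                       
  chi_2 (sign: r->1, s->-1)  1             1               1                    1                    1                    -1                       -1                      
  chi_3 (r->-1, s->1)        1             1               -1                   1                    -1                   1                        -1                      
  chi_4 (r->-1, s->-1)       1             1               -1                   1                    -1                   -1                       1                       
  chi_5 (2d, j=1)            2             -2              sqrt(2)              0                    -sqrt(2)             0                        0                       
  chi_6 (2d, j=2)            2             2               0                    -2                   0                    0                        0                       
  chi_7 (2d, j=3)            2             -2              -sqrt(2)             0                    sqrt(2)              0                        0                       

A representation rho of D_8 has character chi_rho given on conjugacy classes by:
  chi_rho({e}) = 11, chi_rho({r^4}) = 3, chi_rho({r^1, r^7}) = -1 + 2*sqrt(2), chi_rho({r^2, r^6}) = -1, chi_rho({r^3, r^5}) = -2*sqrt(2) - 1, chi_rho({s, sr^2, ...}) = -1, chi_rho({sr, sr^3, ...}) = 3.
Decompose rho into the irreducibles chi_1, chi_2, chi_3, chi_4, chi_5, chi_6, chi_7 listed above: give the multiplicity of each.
Multiplicities: chi_1: 1, chi_2: 0, chi_3: 0, chi_4: 2, chi_5: 2, chi_6: 2, chi_7: 0.

Reasoning: Use <chi_rho, chi> = (1/|G|) sum_C |C| * chi_rho(C) * conj(chi(C)) with |G| = 16 for each irreducible chi in the table:
  <chi_rho, chi_1> = (1/16)[1*(11)*conj(1) + 1*(3)*conj(1) + 2*(-1 + 2*sqrt(2))*conj(1) + 2*(-1)*conj(1) + 2*(-2*sqrt(2) - 1)*conj(1) + 4*(-1)*conj(1) + 4*(3)*conj(1)]
      = (1/16)[(11) + (3) + (-2 + 4*sqrt(2)) + (-2) + (-4*sqrt(2) - 2) + (-4) + (12)] = 16/16 = 1
  <chi_rho, chi_2> = (1/16)[1*(11)*conj(1) + 1*(3)*conj(1) + 2*(-1 + 2*sqrt(2))*conj(1) + 2*(-1)*conj(1) + 2*(-2*sqrt(2) - 1)*conj(1) + 4*(-1)*conj(-1) + 4*(3)*conj(-1)]
      = (1/16)[(11) + (3) + (-2 + 4*sqrt(2)) + (-2) + (-4*sqrt(2) - 2) + (4) + (-12)] = 0/16 = 0
  <chi_rho, chi_3> = (1/16)[1*(11)*conj(1) + 1*(3)*conj(1) + 2*(-1 + 2*sqrt(2))*conj(-1) + 2*(-1)*conj(1) + 2*(-2*sqrt(2) - 1)*conj(-1) + 4*(-1)*conj(1) + 4*(3)*conj(-1)]
      = (1/16)[(11) + (3) + (2 - 4*sqrt(2)) + (-2) + (2 + 4*sqrt(2)) + (-4) + (-12)] = 0/16 = 0
  <chi_rho, chi_4> = (1/16)[1*(11)*conj(1) + 1*(3)*conj(1) + 2*(-1 + 2*sqrt(2))*conj(-1) + 2*(-1)*conj(1) + 2*(-2*sqrt(2) - 1)*conj(-1) + 4*(-1)*conj(-1) + 4*(3)*conj(1)]
      = (1/16)[(11) + (3) + (2 - 4*sqrt(2)) + (-2) + (2 + 4*sqrt(2)) + (4) + (12)] = 32/16 = 2
  <chi_rho, chi_5> = (1/16)[1*(11)*conj(2) + 1*(3)*conj(-2) + 2*(-1 + 2*sqrt(2))*conj(sqrt(2)) + 2*(-1)*conj(0) + 2*(-2*sqrt(2) - 1)*conj(-sqrt(2)) + 4*(-1)*conj(0) + 4*(3)*conj(0)]
      = (1/16)[(22) + (-6) + (8 - 2*sqrt(2)) + (0) + (2*sqrt(2) + 8) + (0) + (0)] = 32/16 = 2
  <chi_rho, chi_6> = (1/16)[1*(11)*conj(2) + 1*(3)*conj(2) + 2*(-1 + 2*sqrt(2))*conj(0) + 2*(-1)*conj(-2) + 2*(-2*sqrt(2) - 1)*conj(0) + 4*(-1)*conj(0) + 4*(3)*conj(0)]
      = (1/16)[(22) + (6) + (0) + (4) + (0) + (0) + (0)] = 32/16 = 2
  <chi_rho, chi_7> = (1/16)[1*(11)*conj(2) + 1*(3)*conj(-2) + 2*(-1 + 2*sqrt(2))*conj(-sqrt(2)) + 2*(-1)*conj(0) + 2*(-2*sqrt(2) - 1)*conj(sqrt(2)) + 4*(-1)*conj(0) + 4*(3)*conj(0)]
      = (1/16)[(22) + (-6) + (-8 + 2*sqrt(2)) + (0) + (-8 - 2*sqrt(2)) + (0) + (0)] = 0/16 = 0
Dimension check: dim(rho) = sum (mult * dim) = 1*1 + 0*1 + 0*1 + 2*1 + 2*2 + 2*2 + 0*2 = 11 = chi_rho(e) = 11.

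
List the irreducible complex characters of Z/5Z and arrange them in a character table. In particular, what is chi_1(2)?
Character table of Z/5Z (irreps indexed chi_0,...,chi_4 with chi_k(m) = zeta_5^(k*m), zeta_5 = exp(2*pi*i/5)):
  irrep \ class  {0} (size 1)  {1} (size 1)    {2} (size 1)    {3} (size 1)    {4} (size 1)  
  chi_0          1             1               1               1               1             
  chi_1          1             exp(2*I*pi/5)   exp(4*I*pi/5)   exp(-4*I*pi/5)  exp(-2*I*pi/5)
  chi_2          1             exp(4*I*pi/5)   exp(-2*I*pi/5)  exp(2*I*pi/5)   exp(-4*I*pi/5)
  chi_3          1             exp(-4*I*pi/5)  exp(2*I*pi/5)   exp(-2*I*pi/5)  exp(4*I*pi/5) 
  chi_4          1             exp(-2*I*pi/5)  exp(-4*I*pi/5)  exp(4*I*pi/5)   exp(2*I*pi/5) 

Spot check: chi_1(2) = zeta_5^(1*2) = zeta_5^2 = exp(4*I*pi/5).

Why: Z/5Z is abelian, so all 5 irreducible complex representations are 1-dimensional. They are given by chi_k(m) = zeta_5^(k*m) for k = 0,...,4. Row orthogonality: sum_m chi_k(m) conj(chi_l(m)) = 5 * [k = l].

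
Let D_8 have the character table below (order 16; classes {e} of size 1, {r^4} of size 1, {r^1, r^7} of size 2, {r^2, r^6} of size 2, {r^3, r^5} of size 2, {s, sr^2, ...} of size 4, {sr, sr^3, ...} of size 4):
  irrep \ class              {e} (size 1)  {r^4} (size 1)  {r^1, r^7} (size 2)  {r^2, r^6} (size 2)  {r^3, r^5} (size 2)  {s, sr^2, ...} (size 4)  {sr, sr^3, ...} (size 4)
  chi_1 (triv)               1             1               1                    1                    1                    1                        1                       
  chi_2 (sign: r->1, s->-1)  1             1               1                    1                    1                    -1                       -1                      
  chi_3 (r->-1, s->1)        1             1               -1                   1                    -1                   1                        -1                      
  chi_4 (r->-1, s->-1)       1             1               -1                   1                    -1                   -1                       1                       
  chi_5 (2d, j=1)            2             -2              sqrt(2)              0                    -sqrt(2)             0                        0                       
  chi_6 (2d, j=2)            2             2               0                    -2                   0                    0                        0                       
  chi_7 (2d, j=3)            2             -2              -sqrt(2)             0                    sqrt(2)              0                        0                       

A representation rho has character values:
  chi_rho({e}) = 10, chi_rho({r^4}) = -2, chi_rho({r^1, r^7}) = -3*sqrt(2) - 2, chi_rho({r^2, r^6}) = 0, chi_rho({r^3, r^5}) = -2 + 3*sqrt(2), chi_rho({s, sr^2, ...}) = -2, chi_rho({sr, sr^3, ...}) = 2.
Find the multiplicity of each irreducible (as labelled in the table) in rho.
Multiplicities: chi_1: 0, chi_2: 0, chi_3: 0, chi_4: 2, chi_5: 0, chi_6: 1, chi_7: 3.

Solution. Use <chi_rho, chi> = (1/|G|) sum_C |C| * chi_rho(C) * conj(chi(C)) with |G| = 16 for each irreducible chi in the table:
  <chi_rho, chi_1> = (1/16)[1*(10)*conj(1) + 1*(-2)*conj(1) + 2*(-3*sqrt(2) - 2)*conj(1) + 2*(0)*conj(1) + 2*(-2 + 3*sqrt(2))*conj(1) + 4*(-2)*conj(1) + 4*(2)*conj(1)]
      = (1/16)[(10) + (-2) + (-6*sqrt(2) - 4) + (0) + (-4 + 6*sqrt(2)) + (-8) + (8)] = 0/16 = 0
  <chi_rho, chi_2> = (1/16)[1*(10)*conj(1) + 1*(-2)*conj(1) + 2*(-3*sqrt(2) - 2)*conj(1) + 2*(0)*conj(1) + 2*(-2 + 3*sqrt(2))*conj(1) + 4*(-2)*conj(-1) + 4*(2)*conj(-1)]
      = (1/16)[(10) + (-2) + (-6*sqrt(2) - 4) + (0) + (-4 + 6*sqrt(2)) + (8) + (-8)] = 0/16 = 0
  <chi_rho, chi_3> = (1/16)[1*(10)*conj(1) + 1*(-2)*conj(1) + 2*(-3*sqrt(2) - 2)*conj(-1) + 2*(0)*conj(1) + 2*(-2 + 3*sqrt(2))*conj(-1) + 4*(-2)*conj(1) + 4*(2)*conj(-1)]
      = (1/16)[(10) + (-2) + (4 + 6*sqrt(2)) + (0) + (4 - 6*sqrt(2)) + (-8) + (-8)] = 0/16 = 0
  <chi_rho, chi_4> = (1/16)[1*(10)*conj(1) + 1*(-2)*conj(1) + 2*(-3*sqrt(2) - 2)*conj(-1) + 2*(0)*conj(1) + 2*(-2 + 3*sqrt(2))*conj(-1) + 4*(-2)*conj(-1) + 4*(2)*conj(1)]
      = (1/16)[(10) + (-2) + (4 + 6*sqrt(2)) + (0) + (4 - 6*sqrt(2)) + (8) + (8)] = 32/16 = 2
  <chi_rho, chi_5> = (1/16)[1*(10)*conj(2) + 1*(-2)*conj(-2) + 2*(-3*sqrt(2) - 2)*conj(sqrt(2)) + 2*(0)*conj(0) + 2*(-2 + 3*sqrt(2))*conj(-sqrt(2)) + 4*(-2)*conj(0) + 4*(2)*conj(0)]
      = (1/16)[(20) + (4) + (-12 - 4*sqrt(2)) + (0) + (-12 + 4*sqrt(2)) + (0) + (0)] = 0/16 = 0
  <chi_rho, chi_6> = (1/16)[1*(10)*conj(2) + 1*(-2)*conj(2) + 2*(-3*sqrt(2) - 2)*conj(0) + 2*(0)*conj(-2) + 2*(-2 + 3*sqrt(2))*conj(0) + 4*(-2)*conj(0) + 4*(2)*conj(0)]
      = (1/16)[(20) + (-4) + (0) + (0) + (0) + (0) + (0)] = 16/16 = 1
  <chi_rho, chi_7> = (1/16)[1*(10)*conj(2) + 1*(-2)*conj(-2) + 2*(-3*sqrt(2) - 2)*conj(-sqrt(2)) + 2*(0)*conj(0) + 2*(-2 + 3*sqrt(2))*conj(sqrt(2)) + 4*(-2)*conj(0) + 4*(2)*conj(0)]
      = (1/16)[(20) + (4) + (4*sqrt(2) + 12) + (0) + (12 - 4*sqrt(2)) + (0) + (0)] = 48/16 = 3
Dimension check: dim(rho) = sum (mult * dim) = 0*1 + 0*1 + 0*1 + 2*1 + 0*2 + 1*2 + 3*2 = 10 = chi_rho(e) = 10.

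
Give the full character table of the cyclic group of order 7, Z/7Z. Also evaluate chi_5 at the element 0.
Character table of Z/7Z (irreps indexed chi_0,...,chi_6 with chi_k(m) = zeta_7^(k*m), zeta_7 = exp(2*pi*i/7)):
  irrep \ class  {0} (size 1)  {1} (size 1)    {2} (size 1)    {3} (size 1)    {4} (size 1)    {5} (size 1)    {6} (size 1)  
  chi_0          1             1               1               1               1               1               1             
  chi_1          1             exp(2*I*pi/7)   exp(4*I*pi/7)   exp(6*I*pi/7)   exp(-6*I*pi/7)  exp(-4*I*pi/7)  exp(-2*I*pi/7)
  chi_2          1             exp(4*I*pi/7)   exp(-6*I*pi/7)  exp(-2*I*pi/7)  exp(2*I*pi/7)   exp(6*I*pi/7)   exp(-4*I*pi/7)
  chi_3          1             exp(6*I*pi/7)   exp(-2*I*pi/7)  exp(4*I*pi/7)   exp(-4*I*pi/7)  exp(2*I*pi/7)   exp(-6*I*pi/7)
  chi_4          1             exp(-6*I*pi/7)  exp(2*I*pi/7)   exp(-4*I*pi/7)  exp(4*I*pi/7)   exp(-2*I*pi/7)  exp(6*I*pi/7) 
  chi_5          1             exp(-4*I*pi/7)  exp(6*I*pi/7)   exp(2*I*pi/7)   exp(-2*I*pi/7)  exp(-6*I*pi/7)  exp(4*I*pi/7) 
  chi_6          1             exp(-2*I*pi/7)  exp(-4*I*pi/7)  exp(-6*I*pi/7)  exp(6*I*pi/7)   exp(4*I*pi/7)   exp(2*I*pi/7) 

Spot check: chi_5(0) = zeta_7^(5*0) = zeta_7^0 = 1.

Proof sketch: Z/7Z is abelian, so all 7 irreducible complex representations are 1-dimensional. They are given by chi_k(m) = zeta_7^(k*m) for k = 0,...,6. Row orthogonality: sum_m chi_k(m) conj(chi_l(m)) = 7 * [k = l].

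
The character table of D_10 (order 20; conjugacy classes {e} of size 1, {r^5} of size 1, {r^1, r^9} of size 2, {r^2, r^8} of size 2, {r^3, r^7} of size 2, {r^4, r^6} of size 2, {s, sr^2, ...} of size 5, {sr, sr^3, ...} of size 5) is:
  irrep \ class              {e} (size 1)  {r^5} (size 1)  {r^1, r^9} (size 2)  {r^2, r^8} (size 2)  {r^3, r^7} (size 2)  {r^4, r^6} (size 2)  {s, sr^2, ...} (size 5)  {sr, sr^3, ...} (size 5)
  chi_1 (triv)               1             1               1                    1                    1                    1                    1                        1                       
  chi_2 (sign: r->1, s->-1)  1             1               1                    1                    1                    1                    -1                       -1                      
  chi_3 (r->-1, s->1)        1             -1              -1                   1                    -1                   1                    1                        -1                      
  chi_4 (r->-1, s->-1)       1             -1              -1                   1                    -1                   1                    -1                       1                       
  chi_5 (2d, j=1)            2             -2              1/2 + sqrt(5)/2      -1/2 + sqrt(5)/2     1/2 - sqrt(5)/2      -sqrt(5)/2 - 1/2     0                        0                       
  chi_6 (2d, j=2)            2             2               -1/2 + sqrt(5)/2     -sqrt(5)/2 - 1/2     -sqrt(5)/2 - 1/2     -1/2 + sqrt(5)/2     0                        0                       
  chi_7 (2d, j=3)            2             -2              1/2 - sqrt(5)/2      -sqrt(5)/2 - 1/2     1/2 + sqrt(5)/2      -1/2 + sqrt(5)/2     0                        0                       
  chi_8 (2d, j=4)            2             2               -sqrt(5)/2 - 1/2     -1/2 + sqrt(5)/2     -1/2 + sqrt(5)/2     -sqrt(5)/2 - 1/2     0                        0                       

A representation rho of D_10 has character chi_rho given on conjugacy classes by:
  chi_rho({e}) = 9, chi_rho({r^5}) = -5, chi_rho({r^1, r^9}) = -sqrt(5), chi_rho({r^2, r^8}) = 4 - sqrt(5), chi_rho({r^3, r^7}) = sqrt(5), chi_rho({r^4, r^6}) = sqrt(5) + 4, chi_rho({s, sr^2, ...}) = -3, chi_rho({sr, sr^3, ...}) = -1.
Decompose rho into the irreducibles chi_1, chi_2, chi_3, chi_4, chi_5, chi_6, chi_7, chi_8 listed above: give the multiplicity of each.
Multiplicities: chi_1: 0, chi_2: 2, chi_3: 1, chi_4: 2, chi_5: 0, chi_6: 0, chi_7: 2, chi_8: 0.

Proof sketch: Use <chi_rho, chi> = (1/|G|) sum_C |C| * chi_rho(C) * conj(chi(C)) with |G| = 20 for each irreducible chi in the table:
  <chi_rho, chi_1> = (1/20)[1*(9)*conj(1) + 1*(-5)*conj(1) + 2*(-sqrt(5))*conj(1) + 2*(4 - sqrt(5))*conj(1) + 2*(sqrt(5))*conj(1) + 2*(sqrt(5) + 4)*conj(1) + 5*(-3)*conj(1) + 5*(-1)*conj(1)]
      = (1/20)[(9) + (-5) + (-2*sqrt(5)) + (8 - 2*sqrt(5)) + (2*sqrt(5)) + (2*sqrt(5) + 8) + (-15) + (-5)] = 0/20 = 0
  <chi_rho, chi_2> = (1/20)[1*(9)*conj(1) + 1*(-5)*conj(1) + 2*(-sqrt(5))*conj(1) + 2*(4 - sqrt(5))*conj(1) + 2*(sqrt(5))*conj(1) + 2*(sqrt(5) + 4)*conj(1) + 5*(-3)*conj(-1) + 5*(-1)*conj(-1)]
      = (1/20)[(9) + (-5) + (-2*sqrt(5)) + (8 - 2*sqrt(5)) + (2*sqrt(5)) + (2*sqrt(5) + 8) + (15) + (5)] = 40/20 = 2
  <chi_rho, chi_3> = (1/20)[1*(9)*conj(1) + 1*(-5)*conj(-1) + 2*(-sqrt(5))*conj(-1) + 2*(4 - sqrt(5))*conj(1) + 2*(sqrt(5))*conj(-1) + 2*(sqrt(5) + 4)*conj(1) + 5*(-3)*conj(1) + 5*(-1)*conj(-1)]
      = (1/20)[(9) + (5) + (2*sqrt(5)) + (8 - 2*sqrt(5)) + (-2*sqrt(5)) + (2*sqrt(5) + 8) + (-15) + (5)] = 20/20 = 1
  <chi_rho, chi_4> = (1/20)[1*(9)*conj(1) + 1*(-5)*conj(-1) + 2*(-sqrt(5))*conj(-1) + 2*(4 - sqrt(5))*conj(1) + 2*(sqrt(5))*conj(-1) + 2*(sqrt(5) + 4)*conj(1) + 5*(-3)*conj(-1) + 5*(-1)*conj(1)]
      = (1/20)[(9) + (5) + (2*sqrt(5)) + (8 - 2*sqrt(5)) + (-2*sqrt(5)) + (2*sqrt(5) + 8) + (15) + (-5)] = 40/20 = 2
  <chi_rho, chi_5> = (1/20)[1*(9)*conj(2) + 1*(-5)*conj(-2) + 2*(-sqrt(5))*conj(1/2 + sqrt(5)/2) + 2*(4 - sqrt(5))*conj(-1/2 + sqrt(5)/2) + 2*(sqrt(5))*conj(1/2 - sqrt(5)/2) + 2*(sqrt(5) + 4)*conj(-sqrt(5)/2 - 1/2) + 5*(-3)*conj(0) + 5*(-1)*conj(0)]
      = (1/20)[(18) + (10) + (-5 - sqrt(5)) + (-9 + 5*sqrt(5)) + (-5 + sqrt(5)) + (-5*sqrt(5) - 9) + (0) + (0)] = 0/20 = 0
  <chi_rho, chi_6> = (1/20)[1*(9)*conj(2) + 1*(-5)*conj(2) + 2*(-sqrt(5))*conj(-1/2 + sqrt(5)/2) + 2*(4 - sqrt(5))*conj(-sqrt(5)/2 - 1/2) + 2*(sqrt(5))*conj(-sqrt(5)/2 - 1/2) + 2*(sqrt(5) + 4)*conj(-1/2 + sqrt(5)/2) + 5*(-3)*conj(0) + 5*(-1)*conj(0)]
      = (1/20)[(18) + (-10) + (-5 + sqrt(5)) + (1 - 3*sqrt(5)) + (-5 - sqrt(5)) + (1 + 3*sqrt(5)) + (0) + (0)] = 0/20 = 0
  <chi_rho, chi_7> = (1/20)[1*(9)*conj(2) + 1*(-5)*conj(-2) + 2*(-sqrt(5))*conj(1/2 - sqrt(5)/2) + 2*(4 - sqrt(5))*conj(-sqrt(5)/2 - 1/2) + 2*(sqrt(5))*conj(1/2 + sqrt(5)/2) + 2*(sqrt(5) + 4)*conj(-1/2 + sqrt(5)/2) + 5*(-3)*conj(0) + 5*(-1)*conj(0)]
      = (1/20)[(18) + (10) + (5 - sqrt(5)) + (1 - 3*sqrt(5)) + (sqrt(5) + 5) + (1 + 3*sqrt(5)) + (0) + (0)] = 40/20 = 2
  <chi_rho, chi_8> = (1/20)[1*(9)*conj(2) + 1*(-5)*conj(2) + 2*(-sqrt(5))*conj(-sqrt(5)/2 - 1/2) + 2*(4 - sqrt(5))*conj(-1/2 + sqrt(5)/2) + 2*(sqrt(5))*conj(-1/2 + sqrt(5)/2) + 2*(sqrt(5) + 4)*conj(-sqrt(5)/2 - 1/2) + 5*(-3)*conj(0) + 5*(-1)*conj(0)]
      = (1/20)[(18) + (-10) + (sqrt(5) + 5) + (-9 + 5*sqrt(5)) + (5 - sqrt(5)) + (-5*sqrt(5) - 9) + (0) + (0)] = 0/20 = 0
Dimension check: dim(rho) = sum (mult * dim) = 0*1 + 2*1 + 1*1 + 2*1 + 0*2 + 0*2 + 2*2 + 0*2 = 9 = chi_rho(e) = 9.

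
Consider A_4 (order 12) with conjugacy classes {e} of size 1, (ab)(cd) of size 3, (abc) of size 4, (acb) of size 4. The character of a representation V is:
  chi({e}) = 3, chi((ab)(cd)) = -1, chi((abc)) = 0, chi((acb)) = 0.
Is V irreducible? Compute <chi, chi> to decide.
Irreducible: <chi, chi> = 1.

Justification: <chi, chi> = (1/|G|) sum_C |C| * |chi(C)|^2 = (1/12)[1*|3|^2 + 3*|-1|^2 + 4*|0|^2 + 4*|0|^2]
  = (1/12)[(9) + (3) + (0) + (0)] = 12/12 = 1.
(Exp terms are combined using exp(i*s)*conj(exp(i*t)) = exp(i*(s-t)), and sums of them are collapsed using the identity that for every m > 1 the m distinct m-th roots of unity sum to 0, e.g. 1 + exp(2*I*pi/3) + exp(-2*I*pi/3) = 0.)
A character is irreducible iff <chi, chi> = 1, so this representation is irreducible.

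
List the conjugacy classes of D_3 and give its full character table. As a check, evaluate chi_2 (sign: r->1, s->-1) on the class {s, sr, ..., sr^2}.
Conjugacy classes: {e} of size 1, {r^1, r^2} of size 2, {s, sr, ..., sr^2} of size 3.
Character table:
  irrep \ class              {e} (size 1)  {r^1, r^2} (size 2)  {s, sr, ..., sr^2} (size 3)
  chi_1 (triv)               1             1                    1                          
  chi_2 (sign: r->1, s->-1)  1             1                    -1                         
  chi_3 (2d, j=1)            2             -1                   0                          

Spot check: chi_2 (sign: r->1, s->-1) on {s, sr, ..., sr^2} = -1.

Proof sketch: D_3 has order 2*3 = 6 with 3 conjugacy classes, hence 3 irreducibles. Sum of squared dims 1 + 1 + 4 = 6 = |G|. Linear characters come from the abelianisation; the 2-dimensional irreps have character r^k -> 2*cos(2*pi*j*k/3), reflections -> 0.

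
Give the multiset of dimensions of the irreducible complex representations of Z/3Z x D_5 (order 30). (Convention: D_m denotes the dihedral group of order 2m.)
Dimensions: 1, 1, 1, 1, 1, 1, 2, 2, 2, 2, 2, 2

There are 12 irreducibles (= number of conjugacy classes). Their dimensions d_i satisfy sum d_i^2 = |G| = 30: 1 + 1 + 1 + 1 + 1 + 1 + 4 + 4 + 4 + 4 + 4 + 4 = 30. (For the product with Z/3Z: each of the 3 1-dim characters of Z/3Z tensors with each irrep of D_5, giving 3 copies of each D_5-dimension.)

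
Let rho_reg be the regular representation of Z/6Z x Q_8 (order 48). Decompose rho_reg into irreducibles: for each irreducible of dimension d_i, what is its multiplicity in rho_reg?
Each irreducible V_i of dimension d_i appears with multiplicity d_i, i.e. rho_reg = (direct sum over all irreducibles V_i) d_i V_i. The irreducible dimensions for Z/6Z x Q_8 are 1, 1, 1, 1, 1, 1, 1, 1, 1, 1, 1, 1, 1, 1, 1, 1, 1, 1, 1, 1, 1, 1, 1, 1, 2, 2, 2, 2, 2, 2: 24 irreducibles of dimension 1, each with multiplicity 1; 6 irreducibles of dimension 2, each with multiplicity 2. Total dimension 24*1*1 + 6*2*2 = 48 = |G|.

Solution. General theorem: in the regular representation of a finite group G, each irreducible appears with multiplicity equal to its dimension. Check: dim(rho_reg) = sum d_i^2 = 1 + 1 + 1 + 1 + 1 + 1 + 1 + 1 + 1 + 1 + 1 + 1 + 1 + 1 + 1 + 1 + 1 + 1 + 1 + 1 + 1 + 1 + 1 + 1 + 4 + 4 + 4 + 4 + 4 + 4 = 48 = |G|.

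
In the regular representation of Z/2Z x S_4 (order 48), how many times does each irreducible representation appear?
Each irreducible V_i of dimension d_i appears with multiplicity d_i, i.e. rho_reg = (direct sum over all irreducibles V_i) d_i V_i. The irreducible dimensions for Z/2Z x S_4 are 1, 1, 1, 1, 2, 2, 3, 3, 3, 3: 4 irreducibles of dimension 1, each with multiplicity 1; 2 irreducibles of dimension 2, each with multiplicity 2; 4 irreducibles of dimension 3, each with multiplicity 3. Total dimension 4*1*1 + 2*2*2 + 4*3*3 = 48 = |G|.

Solution. General theorem: in the regular representation of a finite group G, each irreducible appears with multiplicity equal to its dimension. Check: dim(rho_reg) = sum d_i^2 = 1 + 1 + 1 + 1 + 4 + 4 + 9 + 9 + 9 + 9 = 48 = |G|.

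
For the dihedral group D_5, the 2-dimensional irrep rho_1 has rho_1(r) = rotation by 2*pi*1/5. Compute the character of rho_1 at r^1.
chi_{rho_1}(r^1) = 2*cos(2*pi*1*1/5) = -1/2 + sqrt(5)/2

Reasoning: rho_1(r^1) is rotation by angle 2*pi*1*1/5, whose trace is 2*cos(2*pi*1*1/5) = -1/2 + sqrt(5)/2.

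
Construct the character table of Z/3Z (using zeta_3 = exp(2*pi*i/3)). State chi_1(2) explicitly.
Character table of Z/3Z (irreps indexed chi_0,...,chi_2 with chi_k(m) = zeta_3^(k*m), zeta_3 = exp(2*pi*i/3)):
  irrep \ class  {0} (size 1)  {1} (size 1)    {2} (size 1)  
  chi_0          1             1               1             
  chi_1          1             exp(2*I*pi/3)   exp(-2*I*pi/3)
  chi_2          1             exp(-2*I*pi/3)  exp(2*I*pi/3) 

Spot check: chi_1(2) = zeta_3^(1*2) = zeta_3^2 = exp(-2*I*pi/3).

Z/3Z is abelian, so all 3 irreducible complex representations are 1-dimensional. They are given by chi_k(m) = zeta_3^(k*m) for k = 0,...,2. Row orthogonality: sum_m chi_k(m) conj(chi_l(m)) = 3 * [k = l].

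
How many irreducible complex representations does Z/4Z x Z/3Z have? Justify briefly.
12

Details: The number of irreducible complex representations of a finite group equals its number of conjugacy classes. Z/4Z x Z/3Z is abelian of order 12, so every element is its own conjugacy class: 12 classes, so Z/4Z x Z/3Z (order 12) has exactly 12 irreducible complex representations.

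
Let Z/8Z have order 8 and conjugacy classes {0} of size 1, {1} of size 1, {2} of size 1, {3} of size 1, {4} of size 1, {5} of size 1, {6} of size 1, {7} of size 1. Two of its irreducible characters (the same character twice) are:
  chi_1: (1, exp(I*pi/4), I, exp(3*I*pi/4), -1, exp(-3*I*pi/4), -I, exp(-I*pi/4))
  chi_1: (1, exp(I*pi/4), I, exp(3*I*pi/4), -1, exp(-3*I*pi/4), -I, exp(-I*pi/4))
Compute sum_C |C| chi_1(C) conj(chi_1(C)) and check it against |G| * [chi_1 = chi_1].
Sum = 8 = |G| = 8; so <chi_1, chi_1> = 1 (norm-1 confirms irreducibility).

Justification: Compute term by term over conjugacy classes (|C| * chi_1(C) * conj(chi_1(C))):
  1*(1)*conj(1) + 1*(exp(I*pi/4))*conj(exp(I*pi/4)) + 1*(I)*conj(I) + 1*(exp(3*I*pi/4))*conj(exp(3*I*pi/4)) + 1*(-1)*conj(-1) + 1*(exp(-3*I*pi/4))*conj(exp(-3*I*pi/4)) + 1*(-I)*conj(-I) + 1*(exp(-I*pi/4))*conj(exp(-I*pi/4))
  = (1) + (1) + (1) + (1) + (1) + (1) + (1) + (1)
  = 8.
(Exp terms are combined using exp(i*s)*conj(exp(i*t)) = exp(i*(s-t)), and sums of them are collapsed using the identity that for every m > 1 the m distinct m-th roots of unity sum to 0, e.g. 1 + exp(2*I*pi/3) + exp(-2*I*pi/3) = 0.)
Dividing by |G| = 8 gives 8/8 = 1, matching the row-orthogonality relation <chi_1, chi_1> = [chi_1 = chi_1].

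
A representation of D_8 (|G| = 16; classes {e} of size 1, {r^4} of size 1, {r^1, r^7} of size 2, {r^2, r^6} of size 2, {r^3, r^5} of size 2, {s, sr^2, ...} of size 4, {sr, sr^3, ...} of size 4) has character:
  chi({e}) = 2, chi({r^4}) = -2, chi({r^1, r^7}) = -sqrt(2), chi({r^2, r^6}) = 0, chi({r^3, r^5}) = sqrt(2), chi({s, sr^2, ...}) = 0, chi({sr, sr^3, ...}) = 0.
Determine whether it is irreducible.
Irreducible: <chi, chi> = 1.

Justification: <chi, chi> = (1/|G|) sum_C |C| * |chi(C)|^2 = (1/16)[1*|2|^2 + 1*|-2|^2 + 2*|-sqrt(2)|^2 + 2*|0|^2 + 2*|sqrt(2)|^2 + 4*|0|^2 + 4*|0|^2]
  = (1/16)[(4) + (4) + (4) + (0) + (4) + (0) + (0)] = 16/16 = 1.
A character is irreducible iff <chi, chi> = 1, so this representation is irreducible.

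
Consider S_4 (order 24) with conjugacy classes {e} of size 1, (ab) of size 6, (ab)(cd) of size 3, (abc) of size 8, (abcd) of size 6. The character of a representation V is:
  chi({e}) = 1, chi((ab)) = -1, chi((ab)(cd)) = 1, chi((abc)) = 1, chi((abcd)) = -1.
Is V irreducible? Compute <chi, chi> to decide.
Irreducible: <chi, chi> = 1.

Solution. <chi, chi> = (1/|G|) sum_C |C| * |chi(C)|^2 = (1/24)[1*|1|^2 + 6*|-1|^2 + 3*|1|^2 + 8*|1|^2 + 6*|-1|^2]
  = (1/24)[(1) + (6) + (3) + (8) + (6)] = 24/24 = 1.
A character is irreducible iff <chi, chi> = 1, so this representation is irreducible.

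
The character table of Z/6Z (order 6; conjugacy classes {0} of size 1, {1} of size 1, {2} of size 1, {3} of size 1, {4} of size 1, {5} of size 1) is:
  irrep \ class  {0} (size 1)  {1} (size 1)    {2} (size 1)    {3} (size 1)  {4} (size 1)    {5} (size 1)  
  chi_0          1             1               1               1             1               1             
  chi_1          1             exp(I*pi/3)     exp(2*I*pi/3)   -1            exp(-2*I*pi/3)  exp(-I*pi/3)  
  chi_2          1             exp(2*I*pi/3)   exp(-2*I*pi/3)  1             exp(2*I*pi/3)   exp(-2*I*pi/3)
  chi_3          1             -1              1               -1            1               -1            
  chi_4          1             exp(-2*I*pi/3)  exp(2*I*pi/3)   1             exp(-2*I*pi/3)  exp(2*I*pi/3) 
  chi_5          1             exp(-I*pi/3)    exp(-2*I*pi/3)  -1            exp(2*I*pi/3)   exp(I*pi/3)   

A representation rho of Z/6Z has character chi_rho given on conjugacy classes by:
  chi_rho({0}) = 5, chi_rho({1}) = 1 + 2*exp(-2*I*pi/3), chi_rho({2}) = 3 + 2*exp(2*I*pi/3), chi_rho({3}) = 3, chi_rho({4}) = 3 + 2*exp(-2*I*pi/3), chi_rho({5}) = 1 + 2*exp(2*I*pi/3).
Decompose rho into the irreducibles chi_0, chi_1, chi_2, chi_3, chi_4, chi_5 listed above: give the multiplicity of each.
Multiplicities: chi_0: 2, chi_1: 0, chi_2: 0, chi_3: 1, chi_4: 2, chi_5: 0.

Details: Use <chi_rho, chi> = (1/|G|) sum_C |C| * chi_rho(C) * conj(chi(C)) with |G| = 6 for each irreducible chi in the table:
  <chi_rho, chi_0> = (1/6)[1*(5)*conj(1) + 1*(1 + 2*exp(-2*I*pi/3))*conj(1) + 1*(3 + 2*exp(2*I*pi/3))*conj(1) + 1*(3)*conj(1) + 1*(3 + 2*exp(-2*I*pi/3))*conj(1) + 1*(1 + 2*exp(2*I*pi/3))*conj(1)]
      = (1/6)[(5) + (1 + 2*exp(-2*I*pi/3)) + (3 + 2*exp(2*I*pi/3)) + (3) + (3 + 2*exp(-2*I*pi/3)) + (1 + 2*exp(2*I*pi/3))] = 12/6 = 2
  <chi_rho, chi_1> = (1/6)[1*(5)*conj(1) + 1*(1 + 2*exp(-2*I*pi/3))*conj(exp(I*pi/3)) + 1*(3 + 2*exp(2*I*pi/3))*conj(exp(2*I*pi/3)) + 1*(3)*conj(-1) + 1*(3 + 2*exp(-2*I*pi/3))*conj(exp(-2*I*pi/3)) + 1*(1 + 2*exp(2*I*pi/3))*conj(exp(-I*pi/3))]
      = (1/6)[(5) + (-2 + exp(-I*pi/3)) + (2 + 3*exp(-2*I*pi/3)) + (-3) + (2 + 3*exp(2*I*pi/3)) + (-2 + exp(I*pi/3))] = 0/6 = 0
  <chi_rho, chi_2> = (1/6)[1*(5)*conj(1) + 1*(1 + 2*exp(-2*I*pi/3))*conj(exp(2*I*pi/3)) + 1*(3 + 2*exp(2*I*pi/3))*conj(exp(-2*I*pi/3)) + 1*(3)*conj(1) + 1*(3 + 2*exp(-2*I*pi/3))*conj(exp(2*I*pi/3)) + 1*(1 + 2*exp(2*I*pi/3))*conj(exp(-2*I*pi/3))]
      = (1/6)[(5) + (exp(-2*I*pi/3) + 2*exp(2*I*pi/3)) + (2*exp(-2*I*pi/3) + 3*exp(2*I*pi/3)) + (3) + (3*exp(-2*I*pi/3) + 2*exp(2*I*pi/3)) + (2*exp(-2*I*pi/3) + exp(2*I*pi/3))] = 0/6 = 0
  <chi_rho, chi_3> = (1/6)[1*(5)*conj(1) + 1*(1 + 2*exp(-2*I*pi/3))*conj(-1) + 1*(3 + 2*exp(2*I*pi/3))*conj(1) + 1*(3)*conj(-1) + 1*(3 + 2*exp(-2*I*pi/3))*conj(1) + 1*(1 + 2*exp(2*I*pi/3))*conj(-1)]
      = (1/6)[(5) + (-1 - 2*exp(-2*I*pi/3)) + (3 + 2*exp(2*I*pi/3)) + (-3) + (3 + 2*exp(-2*I*pi/3)) + (-1 - 2*exp(2*I*pi/3))] = 6/6 = 1
  <chi_rho, chi_4> = (1/6)[1*(5)*conj(1) + 1*(1 + 2*exp(-2*I*pi/3))*conj(exp(-2*I*pi/3)) + 1*(3 + 2*exp(2*I*pi/3))*conj(exp(2*I*pi/3)) + 1*(3)*conj(1) + 1*(3 + 2*exp(-2*I*pi/3))*conj(exp(-2*I*pi/3)) + 1*(1 + 2*exp(2*I*pi/3))*conj(exp(2*I*pi/3))]
      = (1/6)[(5) + (2 + exp(2*I*pi/3)) + (2 + 3*exp(-2*I*pi/3)) + (3) + (2 + 3*exp(2*I*pi/3)) + (2 + exp(-2*I*pi/3))] = 12/6 = 2
  <chi_rho, chi_5> = (1/6)[1*(5)*conj(1) + 1*(1 + 2*exp(-2*I*pi/3))*conj(exp(-I*pi/3)) + 1*(3 + 2*exp(2*I*pi/3))*conj(exp(-2*I*pi/3)) + 1*(3)*conj(-1) + 1*(3 + 2*exp(-2*I*pi/3))*conj(exp(2*I*pi/3)) + 1*(1 + 2*exp(2*I*pi/3))*conj(exp(I*pi/3))]
      = (1/6)[(5) + (2*exp(-I*pi/3) + exp(I*pi/3)) + (2*exp(-2*I*pi/3) + 3*exp(2*I*pi/3)) + (-3) + (3*exp(-2*I*pi/3) + 2*exp(2*I*pi/3)) + (exp(-I*pi/3) + 2*exp(I*pi/3))] = 0/6 = 0
(Exp terms are combined using exp(i*s)*conj(exp(i*t)) = exp(i*(s-t)), and sums of them are collapsed using the identity that for every m > 1 the m distinct m-th roots of unity sum to 0, e.g. 1 + exp(2*I*pi/3) + exp(-2*I*pi/3) = 0.)
Dimension check: dim(rho) = sum (mult * dim) = 2*1 + 0*1 + 0*1 + 1*1 + 2*1 + 0*1 = 5 = chi_rho(e) = 5.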